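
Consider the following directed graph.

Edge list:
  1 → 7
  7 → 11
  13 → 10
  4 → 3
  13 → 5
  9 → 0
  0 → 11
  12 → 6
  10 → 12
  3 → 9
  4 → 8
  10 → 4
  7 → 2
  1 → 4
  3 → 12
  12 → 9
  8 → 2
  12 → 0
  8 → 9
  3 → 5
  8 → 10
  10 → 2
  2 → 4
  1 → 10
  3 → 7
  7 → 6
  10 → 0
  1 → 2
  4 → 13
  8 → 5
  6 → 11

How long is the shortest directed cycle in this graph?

3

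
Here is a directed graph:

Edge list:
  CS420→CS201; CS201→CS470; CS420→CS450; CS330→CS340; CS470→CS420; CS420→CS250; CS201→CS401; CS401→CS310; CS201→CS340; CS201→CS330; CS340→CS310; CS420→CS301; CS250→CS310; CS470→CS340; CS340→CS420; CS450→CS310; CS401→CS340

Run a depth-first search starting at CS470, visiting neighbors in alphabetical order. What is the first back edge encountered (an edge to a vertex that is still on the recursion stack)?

DFS from CS470 (visiting neighbors in alphabetical order); mark gray on enter, black on exit:
CS470 gray
  CS340 gray
    CS310 gray
    CS310 black
    CS420 gray
      CS201 gray
        CS330 gray
          CS330→CS340: CS340 is gray → back edge
First back edge: CS330 → CS340.

CS330->CS340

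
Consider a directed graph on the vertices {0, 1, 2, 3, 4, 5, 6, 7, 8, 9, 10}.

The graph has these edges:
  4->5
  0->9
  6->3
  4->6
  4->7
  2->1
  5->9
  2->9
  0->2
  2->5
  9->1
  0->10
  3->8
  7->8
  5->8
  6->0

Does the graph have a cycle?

No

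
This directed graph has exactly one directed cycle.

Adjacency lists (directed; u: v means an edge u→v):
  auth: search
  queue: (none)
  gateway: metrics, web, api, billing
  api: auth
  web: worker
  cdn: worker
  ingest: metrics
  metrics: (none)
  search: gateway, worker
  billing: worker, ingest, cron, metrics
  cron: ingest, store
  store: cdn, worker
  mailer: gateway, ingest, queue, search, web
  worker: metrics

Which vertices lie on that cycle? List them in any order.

api, auth, search, gateway

DFS with gray/black marking from search:
search gray
  gateway gray
    metrics gray
    metrics black
    web gray
      worker gray
        worker→metrics: metrics black — skip
      worker black
    web black
    api gray
      auth gray
        auth→search: search is gray → back edge
Back edge closes the cycle search → gateway → api → auth → search; its vertices are {api, auth, search, gateway}.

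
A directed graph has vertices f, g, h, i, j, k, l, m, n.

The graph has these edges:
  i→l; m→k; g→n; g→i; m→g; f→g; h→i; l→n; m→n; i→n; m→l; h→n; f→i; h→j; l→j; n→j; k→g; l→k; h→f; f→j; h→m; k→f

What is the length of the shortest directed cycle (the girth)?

For each vertex v, BFS finds the shortest path from v back to v.
The shortest such closed walk is f → i → l → k → f, length 4.

4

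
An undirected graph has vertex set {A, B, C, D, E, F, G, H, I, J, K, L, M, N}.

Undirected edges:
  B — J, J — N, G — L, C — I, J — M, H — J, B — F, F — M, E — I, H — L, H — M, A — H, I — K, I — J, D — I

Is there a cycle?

DFS, tracking each vertex's parent; an edge to a visited non-parent vertex closes a cycle.
Start from B:
visit B (parent –)
  visit J (parent B)
    visit N (parent J)
      N–J: parent, skip
    visit I (parent J)
      visit C (parent I)
        C–I: parent, skip
      visit E (parent I)
        E–I: parent, skip
      visit K (parent I)
        K–I: parent, skip
      I–J: parent, skip
      visit D (parent I)
        D–I: parent, skip
    visit M (parent J)
      M–J: parent, skip
      visit H (parent M)
        H–M: parent, skip
        visit A (parent H)
          A–H: parent, skip
        H–J: J visited and ≠ parent → cycle
Cycle: J – M – H – J.

Yes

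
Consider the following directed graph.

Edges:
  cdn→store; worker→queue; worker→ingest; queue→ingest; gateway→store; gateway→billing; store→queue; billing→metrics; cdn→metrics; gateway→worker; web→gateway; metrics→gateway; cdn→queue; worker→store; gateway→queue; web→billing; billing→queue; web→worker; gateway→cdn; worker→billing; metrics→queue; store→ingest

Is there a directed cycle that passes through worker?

Yes

worker is on a cycle iff worker can reach itself via ≥1 edge.
worker → billing → metrics → gateway → worker — yes.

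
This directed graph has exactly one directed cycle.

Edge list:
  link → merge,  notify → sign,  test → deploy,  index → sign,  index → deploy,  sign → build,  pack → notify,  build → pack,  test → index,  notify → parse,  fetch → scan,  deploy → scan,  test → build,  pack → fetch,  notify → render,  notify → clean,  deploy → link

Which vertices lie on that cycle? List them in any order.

pack, sign, build, notify

DFS with gray/black marking from build:
build gray
  pack gray
    notify gray
      sign gray
        sign→build: build is gray → back edge
Back edge closes the cycle build → pack → notify → sign → build; its vertices are {pack, sign, build, notify}.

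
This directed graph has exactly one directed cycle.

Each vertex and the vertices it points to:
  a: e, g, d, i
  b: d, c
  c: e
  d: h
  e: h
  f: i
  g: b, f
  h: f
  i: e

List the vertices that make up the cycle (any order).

e, f, h, i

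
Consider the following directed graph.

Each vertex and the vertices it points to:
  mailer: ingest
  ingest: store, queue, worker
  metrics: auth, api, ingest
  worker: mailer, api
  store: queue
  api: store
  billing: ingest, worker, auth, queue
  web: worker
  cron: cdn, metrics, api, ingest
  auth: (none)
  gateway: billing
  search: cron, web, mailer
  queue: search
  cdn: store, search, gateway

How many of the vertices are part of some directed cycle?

13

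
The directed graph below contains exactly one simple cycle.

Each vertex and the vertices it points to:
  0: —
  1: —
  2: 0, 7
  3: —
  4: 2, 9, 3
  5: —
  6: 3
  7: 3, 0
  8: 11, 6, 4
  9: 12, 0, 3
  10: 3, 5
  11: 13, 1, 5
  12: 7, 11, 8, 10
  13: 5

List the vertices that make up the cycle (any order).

DFS with gray/black marking from 12:
12 gray
  7 gray
    3 gray
    3 black
    0 gray
    0 black
  7 black
  11 gray
    13 gray
      5 gray
      5 black
    13 black
    1 gray
    1 black
    11→5: 5 black — skip
  11 black
  8 gray
    8→11: 11 black — skip
    6 gray
      6→3: 3 black — skip
    6 black
    4 gray
      2 gray
        2→0: 0 black — skip
        2→7: 7 black — skip
      2 black
      9 gray
        9→12: 12 is gray → back edge
Back edge closes the cycle 12 → 8 → 4 → 9 → 12; its vertices are {4, 8, 9, 12}.

4, 8, 9, 12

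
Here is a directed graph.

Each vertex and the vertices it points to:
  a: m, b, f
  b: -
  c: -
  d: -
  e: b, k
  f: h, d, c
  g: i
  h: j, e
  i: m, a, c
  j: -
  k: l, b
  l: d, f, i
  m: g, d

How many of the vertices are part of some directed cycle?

9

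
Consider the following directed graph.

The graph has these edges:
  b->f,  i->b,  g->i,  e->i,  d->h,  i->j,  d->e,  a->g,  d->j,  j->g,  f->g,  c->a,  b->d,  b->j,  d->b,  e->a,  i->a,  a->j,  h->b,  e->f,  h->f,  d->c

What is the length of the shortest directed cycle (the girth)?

For each vertex v, BFS finds the shortest path from v back to v.
The shortest such closed walk is d → b → d, length 2.

2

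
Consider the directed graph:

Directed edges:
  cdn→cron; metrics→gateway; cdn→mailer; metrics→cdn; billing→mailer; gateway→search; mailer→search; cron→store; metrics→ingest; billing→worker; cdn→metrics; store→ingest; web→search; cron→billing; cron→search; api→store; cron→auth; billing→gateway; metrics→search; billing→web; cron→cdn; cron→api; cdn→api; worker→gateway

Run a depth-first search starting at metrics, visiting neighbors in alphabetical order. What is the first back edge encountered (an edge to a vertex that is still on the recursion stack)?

cron->cdn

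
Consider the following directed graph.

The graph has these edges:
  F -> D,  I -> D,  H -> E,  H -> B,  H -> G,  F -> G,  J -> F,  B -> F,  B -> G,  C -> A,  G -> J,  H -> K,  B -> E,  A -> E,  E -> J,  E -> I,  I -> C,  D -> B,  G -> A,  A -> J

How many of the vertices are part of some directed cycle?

A vertex is on a directed cycle iff it belongs to a strongly connected component of size ≥ 2 (or has a self-loop).
The vertices on cycles are {A, B, C, D, E, F, G, I, J} — 9 in total.

9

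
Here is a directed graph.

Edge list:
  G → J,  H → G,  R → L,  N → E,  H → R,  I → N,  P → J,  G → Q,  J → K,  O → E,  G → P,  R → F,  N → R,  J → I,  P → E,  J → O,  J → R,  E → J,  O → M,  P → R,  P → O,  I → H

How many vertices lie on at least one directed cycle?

A vertex is on a directed cycle iff it belongs to a strongly connected component of size ≥ 2 (or has a self-loop).
The vertices on cycles are {E, G, H, I, J, N, O, P} — 8 in total.

8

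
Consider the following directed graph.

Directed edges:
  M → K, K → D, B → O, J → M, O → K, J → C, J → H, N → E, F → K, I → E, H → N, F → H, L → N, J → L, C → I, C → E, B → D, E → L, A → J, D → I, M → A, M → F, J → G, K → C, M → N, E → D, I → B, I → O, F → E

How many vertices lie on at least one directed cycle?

A vertex is on a directed cycle iff it belongs to a strongly connected component of size ≥ 2 (or has a self-loop).
The vertices on cycles are {A, B, C, D, E, I, J, K, L, M, N, O} — 12 in total.

12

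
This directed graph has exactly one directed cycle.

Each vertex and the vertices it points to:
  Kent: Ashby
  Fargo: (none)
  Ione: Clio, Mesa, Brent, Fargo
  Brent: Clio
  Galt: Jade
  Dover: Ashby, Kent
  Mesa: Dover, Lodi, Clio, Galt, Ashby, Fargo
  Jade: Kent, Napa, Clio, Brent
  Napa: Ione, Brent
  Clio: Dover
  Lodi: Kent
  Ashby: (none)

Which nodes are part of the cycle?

Galt, Ione, Jade, Mesa, Napa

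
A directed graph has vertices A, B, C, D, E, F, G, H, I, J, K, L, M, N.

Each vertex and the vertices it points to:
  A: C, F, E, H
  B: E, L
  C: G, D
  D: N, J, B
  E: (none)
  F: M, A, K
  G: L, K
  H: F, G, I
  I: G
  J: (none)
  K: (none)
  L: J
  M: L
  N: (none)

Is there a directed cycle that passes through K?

No

K lies on a cycle iff there is a path from K back to itself.
Exploring from K, it never reaches itself; equivalently, its strongly connected component is a singleton.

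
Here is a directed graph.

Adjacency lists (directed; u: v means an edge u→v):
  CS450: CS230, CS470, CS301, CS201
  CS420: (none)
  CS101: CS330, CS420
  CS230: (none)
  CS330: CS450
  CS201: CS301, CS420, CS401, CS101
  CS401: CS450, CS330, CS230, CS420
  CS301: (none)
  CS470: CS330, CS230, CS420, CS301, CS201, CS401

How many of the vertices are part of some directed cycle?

A vertex is on a directed cycle iff it belongs to a strongly connected component of size ≥ 2 (or has a self-loop).
The vertices on cycles are {CS101, CS201, CS330, CS401, CS450, CS470} — 6 in total.

6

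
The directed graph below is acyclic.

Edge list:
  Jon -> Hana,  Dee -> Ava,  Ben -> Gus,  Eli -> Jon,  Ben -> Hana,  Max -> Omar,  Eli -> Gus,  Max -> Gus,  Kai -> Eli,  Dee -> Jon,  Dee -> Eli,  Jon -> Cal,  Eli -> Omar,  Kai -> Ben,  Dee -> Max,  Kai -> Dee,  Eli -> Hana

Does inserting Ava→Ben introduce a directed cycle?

Adding Ava→Ben creates a cycle iff Ben can already reach Ava.
Explore from Ben: no path reaches Ava. The graph stays acyclic.

No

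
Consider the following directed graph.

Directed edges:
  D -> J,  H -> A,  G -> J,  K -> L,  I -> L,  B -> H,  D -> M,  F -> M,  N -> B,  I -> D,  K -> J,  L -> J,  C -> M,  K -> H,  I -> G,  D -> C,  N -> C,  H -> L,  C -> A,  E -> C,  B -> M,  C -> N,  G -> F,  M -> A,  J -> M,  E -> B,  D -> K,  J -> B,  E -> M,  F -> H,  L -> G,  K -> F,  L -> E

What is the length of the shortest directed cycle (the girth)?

For each vertex v, BFS finds the shortest path from v back to v.
The shortest such closed walk is C → N → C, length 2.

2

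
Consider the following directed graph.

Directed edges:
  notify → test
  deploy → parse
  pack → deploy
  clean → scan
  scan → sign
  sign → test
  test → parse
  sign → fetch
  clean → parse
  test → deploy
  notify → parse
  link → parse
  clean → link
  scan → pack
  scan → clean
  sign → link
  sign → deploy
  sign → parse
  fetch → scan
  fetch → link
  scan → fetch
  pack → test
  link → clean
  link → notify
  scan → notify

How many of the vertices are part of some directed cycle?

5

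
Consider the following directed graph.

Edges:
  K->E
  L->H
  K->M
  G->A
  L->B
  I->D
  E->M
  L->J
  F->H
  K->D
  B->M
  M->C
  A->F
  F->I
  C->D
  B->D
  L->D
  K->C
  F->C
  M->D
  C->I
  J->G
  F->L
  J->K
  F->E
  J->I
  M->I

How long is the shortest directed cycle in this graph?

For each vertex v, BFS finds the shortest path from v back to v.
The shortest such closed walk is F → L → J → G → A → F, length 5.

5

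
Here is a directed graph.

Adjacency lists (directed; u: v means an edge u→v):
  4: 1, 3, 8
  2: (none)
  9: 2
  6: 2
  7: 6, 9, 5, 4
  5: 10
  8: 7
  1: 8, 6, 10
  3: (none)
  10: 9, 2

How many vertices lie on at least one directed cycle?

A vertex is on a directed cycle iff it belongs to a strongly connected component of size ≥ 2 (or has a self-loop).
The vertices on cycles are {1, 4, 7, 8} — 4 in total.

4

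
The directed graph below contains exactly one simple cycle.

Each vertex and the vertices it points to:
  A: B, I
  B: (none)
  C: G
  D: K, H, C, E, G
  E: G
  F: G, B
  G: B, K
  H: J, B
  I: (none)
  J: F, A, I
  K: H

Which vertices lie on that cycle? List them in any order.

DFS with gray/black marking from K:
K gray
  H gray
    J gray
      F gray
        G gray
          B gray
          B black
          G→K: K is gray → back edge
Back edge closes the cycle K → H → J → F → G → K; its vertices are {F, G, H, J, K}.

F, G, H, J, K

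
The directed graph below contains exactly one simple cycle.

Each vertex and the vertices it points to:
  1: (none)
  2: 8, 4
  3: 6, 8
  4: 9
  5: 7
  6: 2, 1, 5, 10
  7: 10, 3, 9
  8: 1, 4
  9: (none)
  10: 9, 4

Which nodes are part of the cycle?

DFS with gray/black marking from 3:
3 gray
  6 gray
    2 gray
      8 gray
        1 gray
        1 black
        4 gray
          9 gray
          9 black
        4 black
      8 black
      2→4: 4 black — skip
    2 black
    6→1: 1 black — skip
    5 gray
      7 gray
        10 gray
          10→9: 9 black — skip
          10→4: 4 black — skip
        10 black
        7→3: 3 is gray → back edge
Back edge closes the cycle 3 → 6 → 5 → 7 → 3; its vertices are {3, 5, 6, 7}.

3, 5, 6, 7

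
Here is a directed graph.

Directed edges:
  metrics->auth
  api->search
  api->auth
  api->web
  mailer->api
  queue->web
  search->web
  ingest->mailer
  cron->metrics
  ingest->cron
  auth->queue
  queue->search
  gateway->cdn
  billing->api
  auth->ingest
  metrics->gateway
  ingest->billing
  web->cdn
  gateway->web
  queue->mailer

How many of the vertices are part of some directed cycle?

A vertex is on a directed cycle iff it belongs to a strongly connected component of size ≥ 2 (or has a self-loop).
The vertices on cycles are {api, auth, cron, queue, ingest, mailer, billing, metrics} — 8 in total.

8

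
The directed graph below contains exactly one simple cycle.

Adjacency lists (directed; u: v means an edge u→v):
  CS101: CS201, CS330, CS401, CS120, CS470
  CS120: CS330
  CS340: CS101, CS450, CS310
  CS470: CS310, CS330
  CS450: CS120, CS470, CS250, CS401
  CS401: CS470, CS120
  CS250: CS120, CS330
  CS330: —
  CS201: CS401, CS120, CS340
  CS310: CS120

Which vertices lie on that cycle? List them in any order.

CS101, CS201, CS340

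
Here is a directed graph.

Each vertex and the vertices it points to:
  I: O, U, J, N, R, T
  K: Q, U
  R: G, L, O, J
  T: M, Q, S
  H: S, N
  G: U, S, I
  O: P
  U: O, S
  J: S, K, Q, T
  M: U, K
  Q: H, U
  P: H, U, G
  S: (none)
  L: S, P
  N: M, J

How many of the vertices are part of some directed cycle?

A vertex is on a directed cycle iff it belongs to a strongly connected component of size ≥ 2 (or has a self-loop).
The vertices on cycles are {G, H, I, J, K, L, M, N, O, P, Q, R, T, U} — 14 in total.

14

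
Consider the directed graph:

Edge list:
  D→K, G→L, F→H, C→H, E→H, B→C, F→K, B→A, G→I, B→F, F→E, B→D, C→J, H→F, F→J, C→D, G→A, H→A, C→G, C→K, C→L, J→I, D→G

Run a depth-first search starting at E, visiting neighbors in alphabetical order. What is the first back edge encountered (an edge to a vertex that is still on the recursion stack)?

F→E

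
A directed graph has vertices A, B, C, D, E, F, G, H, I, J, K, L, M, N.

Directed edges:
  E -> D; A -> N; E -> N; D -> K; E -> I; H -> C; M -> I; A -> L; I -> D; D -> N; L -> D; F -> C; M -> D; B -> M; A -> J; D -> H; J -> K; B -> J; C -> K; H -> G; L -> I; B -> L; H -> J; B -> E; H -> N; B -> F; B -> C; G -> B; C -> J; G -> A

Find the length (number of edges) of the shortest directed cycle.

For each vertex v, BFS finds the shortest path from v back to v.
The shortest such closed walk is G → B → E → D → H → G, length 5.

5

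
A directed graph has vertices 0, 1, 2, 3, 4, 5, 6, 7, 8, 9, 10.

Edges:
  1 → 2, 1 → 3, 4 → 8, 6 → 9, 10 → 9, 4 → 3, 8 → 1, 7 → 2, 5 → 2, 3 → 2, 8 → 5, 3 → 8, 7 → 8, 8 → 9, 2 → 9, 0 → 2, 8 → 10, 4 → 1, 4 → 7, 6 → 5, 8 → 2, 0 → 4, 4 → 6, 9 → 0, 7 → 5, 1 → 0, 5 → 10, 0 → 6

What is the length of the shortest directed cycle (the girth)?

3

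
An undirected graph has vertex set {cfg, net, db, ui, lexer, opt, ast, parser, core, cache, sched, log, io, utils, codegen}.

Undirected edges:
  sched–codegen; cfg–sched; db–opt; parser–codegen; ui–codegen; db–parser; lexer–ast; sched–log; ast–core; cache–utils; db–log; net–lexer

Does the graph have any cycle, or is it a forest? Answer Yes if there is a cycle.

DFS, tracking each vertex's parent; an edge to a visited non-parent vertex closes a cycle.
Start from codegen:
visit codegen (parent –)
  visit sched (parent codegen)
    visit cfg (parent sched)
      cfg–sched: parent, skip
    sched–codegen: parent, skip
    visit log (parent sched)
      log–sched: parent, skip
      visit db (parent log)
        visit opt (parent db)
          opt–db: parent, skip
        db–log: parent, skip
        visit parser (parent db)
          parser–db: parent, skip
          parser–codegen: codegen visited and ≠ parent → cycle
Cycle: codegen – sched – log – db – parser – codegen.

Yes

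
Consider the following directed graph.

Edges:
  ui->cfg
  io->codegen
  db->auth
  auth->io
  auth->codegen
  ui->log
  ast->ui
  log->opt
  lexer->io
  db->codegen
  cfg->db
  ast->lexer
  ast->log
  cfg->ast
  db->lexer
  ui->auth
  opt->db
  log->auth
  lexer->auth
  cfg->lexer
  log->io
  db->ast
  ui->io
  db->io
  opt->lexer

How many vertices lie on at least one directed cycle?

6

A vertex is on a directed cycle iff it belongs to a strongly connected component of size ≥ 2 (or has a self-loop).
The vertices on cycles are {db, ui, ast, cfg, log, opt} — 6 in total.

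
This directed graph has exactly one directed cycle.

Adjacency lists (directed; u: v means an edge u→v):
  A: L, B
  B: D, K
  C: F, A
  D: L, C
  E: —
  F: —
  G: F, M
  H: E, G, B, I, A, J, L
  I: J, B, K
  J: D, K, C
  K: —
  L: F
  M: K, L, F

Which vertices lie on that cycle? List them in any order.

DFS with gray/black marking from C:
C gray
  F gray
  F black
  A gray
    L gray
      L→F: F black — skip
    L black
    B gray
      D gray
        D→L: L black — skip
        D→C: C is gray → back edge
Back edge closes the cycle C → A → B → D → C; its vertices are {A, B, C, D}.

A, B, C, D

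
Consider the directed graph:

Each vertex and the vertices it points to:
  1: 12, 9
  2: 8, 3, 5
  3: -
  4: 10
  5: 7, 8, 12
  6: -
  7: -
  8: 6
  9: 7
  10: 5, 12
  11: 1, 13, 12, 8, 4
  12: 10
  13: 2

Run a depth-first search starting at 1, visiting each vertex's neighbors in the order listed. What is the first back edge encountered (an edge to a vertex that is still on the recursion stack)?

DFS from 1 (visiting each vertex's neighbors in the order listed); mark gray on enter, black on exit:
1 gray
  12 gray
    10 gray
      5 gray
        7 gray
        7 black
        8 gray
          6 gray
          6 black
        8 black
        5→12: 12 is gray → back edge
First back edge: 5 → 12.

5->12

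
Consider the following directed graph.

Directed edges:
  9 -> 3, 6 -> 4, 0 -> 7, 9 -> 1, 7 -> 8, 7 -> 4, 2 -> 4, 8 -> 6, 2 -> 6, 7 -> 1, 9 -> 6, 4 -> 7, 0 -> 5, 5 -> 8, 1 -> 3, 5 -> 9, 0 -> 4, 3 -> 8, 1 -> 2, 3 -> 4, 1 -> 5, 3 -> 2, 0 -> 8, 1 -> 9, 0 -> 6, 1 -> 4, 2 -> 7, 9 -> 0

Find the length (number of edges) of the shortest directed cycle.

2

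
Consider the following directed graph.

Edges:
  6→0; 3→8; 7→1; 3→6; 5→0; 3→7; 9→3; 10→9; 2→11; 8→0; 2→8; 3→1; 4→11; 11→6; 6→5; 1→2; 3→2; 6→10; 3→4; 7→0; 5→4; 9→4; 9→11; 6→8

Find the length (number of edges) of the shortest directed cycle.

4

For each vertex v, BFS finds the shortest path from v back to v.
The shortest such closed walk is 3 → 6 → 10 → 9 → 3, length 4.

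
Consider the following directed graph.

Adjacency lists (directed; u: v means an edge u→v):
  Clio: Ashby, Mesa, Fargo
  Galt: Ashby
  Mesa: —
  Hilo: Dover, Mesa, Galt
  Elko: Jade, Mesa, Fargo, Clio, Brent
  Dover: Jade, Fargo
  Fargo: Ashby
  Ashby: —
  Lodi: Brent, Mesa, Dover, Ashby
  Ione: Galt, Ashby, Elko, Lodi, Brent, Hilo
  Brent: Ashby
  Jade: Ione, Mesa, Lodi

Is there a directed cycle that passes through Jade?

Yes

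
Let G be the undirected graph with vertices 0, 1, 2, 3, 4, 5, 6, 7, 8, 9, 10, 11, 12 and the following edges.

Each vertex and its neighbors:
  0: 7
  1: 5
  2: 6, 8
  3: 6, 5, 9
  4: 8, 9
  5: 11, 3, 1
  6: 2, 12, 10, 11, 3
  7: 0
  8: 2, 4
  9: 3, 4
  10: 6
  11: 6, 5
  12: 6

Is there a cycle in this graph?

Yes

DFS, tracking each vertex's parent; an edge to a visited non-parent vertex closes a cycle.
Start from 12:
visit 12 (parent –)
  visit 6 (parent 12)
    visit 2 (parent 6)
      2–6: parent, skip
      visit 8 (parent 2)
        8–2: parent, skip
        visit 4 (parent 8)
          4–8: parent, skip
          visit 9 (parent 4)
            visit 3 (parent 9)
              3–6: 6 visited and ≠ parent → cycle
Cycle: 6 – 2 – 8 – 4 – 9 – 3 – 6.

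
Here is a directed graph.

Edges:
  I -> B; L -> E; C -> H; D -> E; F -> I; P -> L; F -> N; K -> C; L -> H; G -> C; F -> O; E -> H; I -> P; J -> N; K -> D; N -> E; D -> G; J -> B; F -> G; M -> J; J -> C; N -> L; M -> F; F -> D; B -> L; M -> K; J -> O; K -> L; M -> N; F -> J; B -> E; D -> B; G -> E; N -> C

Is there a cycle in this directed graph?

No

DFS with white/gray/black marking, starting from N:
N gray
  E gray
    H gray
    H black
  E black
  C gray
    C→H: H black — skip
  C black
  L gray
    L→H: H black — skip
    L→E: E black — skip
  L black
N black
B gray
  B→E: E black — skip
  B→L: L black — skip
B black
D gray
  D→E: E black — skip
  D→B: B black — skip
  G gray
    G→C: C black — skip
    G→E: E black — skip
  G black
D black
F gray
  F→G: G black — skip
  J gray
    J→N: N black — skip
    J→C: C black — skip
    O gray
    O black
    J→B: B black — skip
  J black
  F→D: D black — skip
  F→N: N black — skip
  I gray
    I→B: B black — skip
    P gray
      P→L: L black — skip
    P black
  I black
  F→O: O black — skip
F black
K gray
  K→C: C black — skip
  K→L: L black — skip
  K→D: D black — skip
K black
M gray
  M→K: K black — skip
  M→N: N black — skip
  M→J: J black — skip
  M→F: F black — skip
M black
Every edge goes to a white or black vertex — no back edge, so the graph is acyclic.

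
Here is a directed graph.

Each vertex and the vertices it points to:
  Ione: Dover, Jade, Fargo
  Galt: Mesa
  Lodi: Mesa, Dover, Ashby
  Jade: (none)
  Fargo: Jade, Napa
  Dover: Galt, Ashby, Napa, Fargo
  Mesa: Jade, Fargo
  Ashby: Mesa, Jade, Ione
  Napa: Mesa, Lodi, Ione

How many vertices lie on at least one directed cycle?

8

A vertex is on a directed cycle iff it belongs to a strongly connected component of size ≥ 2 (or has a self-loop).
The vertices on cycles are {Galt, Ione, Lodi, Mesa, Napa, Ashby, Dover, Fargo} — 8 in total.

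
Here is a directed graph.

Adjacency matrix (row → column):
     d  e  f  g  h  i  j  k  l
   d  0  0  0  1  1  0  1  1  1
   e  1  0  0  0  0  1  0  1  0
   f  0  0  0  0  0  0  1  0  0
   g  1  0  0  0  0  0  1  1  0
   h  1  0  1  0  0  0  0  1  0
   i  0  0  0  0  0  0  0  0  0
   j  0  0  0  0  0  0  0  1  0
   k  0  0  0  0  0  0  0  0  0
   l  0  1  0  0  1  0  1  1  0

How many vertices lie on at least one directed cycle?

5

A vertex is on a directed cycle iff it belongs to a strongly connected component of size ≥ 2 (or has a self-loop).
The vertices on cycles are {d, e, g, h, l} — 5 in total.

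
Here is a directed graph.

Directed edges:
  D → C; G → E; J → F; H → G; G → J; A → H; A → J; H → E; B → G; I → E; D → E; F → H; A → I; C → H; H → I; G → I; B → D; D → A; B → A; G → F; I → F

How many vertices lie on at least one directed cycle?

5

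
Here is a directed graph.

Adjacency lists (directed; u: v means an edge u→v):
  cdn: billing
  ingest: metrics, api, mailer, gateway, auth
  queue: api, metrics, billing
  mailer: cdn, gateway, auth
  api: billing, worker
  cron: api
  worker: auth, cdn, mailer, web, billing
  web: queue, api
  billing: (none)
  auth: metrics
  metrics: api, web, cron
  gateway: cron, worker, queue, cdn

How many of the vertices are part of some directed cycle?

9

A vertex is on a directed cycle iff it belongs to a strongly connected component of size ≥ 2 (or has a self-loop).
The vertices on cycles are {api, web, auth, cron, queue, mailer, worker, gateway, metrics} — 9 in total.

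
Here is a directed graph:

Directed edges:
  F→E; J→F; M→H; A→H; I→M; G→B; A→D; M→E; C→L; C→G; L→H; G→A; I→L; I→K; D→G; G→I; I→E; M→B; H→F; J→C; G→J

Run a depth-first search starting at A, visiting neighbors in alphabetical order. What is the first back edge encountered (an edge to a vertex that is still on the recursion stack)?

DFS from A (visiting neighbors in alphabetical order); mark gray on enter, black on exit:
A gray
  D gray
    G gray
      G→A: A is gray → back edge
First back edge: G → A.

G→A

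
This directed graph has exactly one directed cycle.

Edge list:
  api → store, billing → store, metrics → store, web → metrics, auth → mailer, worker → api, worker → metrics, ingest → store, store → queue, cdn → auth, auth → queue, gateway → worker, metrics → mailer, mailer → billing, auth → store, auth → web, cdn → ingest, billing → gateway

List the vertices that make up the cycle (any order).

DFS with gray/black marking from mailer:
mailer gray
  billing gray
    store gray
      queue gray
      queue black
    store black
    gateway gray
      worker gray
        api gray
          api→store: store black — skip
        api black
        metrics gray
          metrics→mailer: mailer is gray → back edge
Back edge closes the cycle mailer → billing → gateway → worker → metrics → mailer; its vertices are {mailer, worker, billing, gateway, metrics}.

mailer, worker, billing, gateway, metrics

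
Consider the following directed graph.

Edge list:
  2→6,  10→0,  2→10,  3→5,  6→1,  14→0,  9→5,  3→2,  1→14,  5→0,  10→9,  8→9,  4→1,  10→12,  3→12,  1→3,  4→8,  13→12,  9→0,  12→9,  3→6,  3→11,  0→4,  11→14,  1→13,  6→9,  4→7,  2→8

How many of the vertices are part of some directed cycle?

14

A vertex is on a directed cycle iff it belongs to a strongly connected component of size ≥ 2 (or has a self-loop).
The vertices on cycles are {0, 1, 2, 3, 4, 5, 6, 8, 9, 10, 11, 12, 13, 14} — 14 in total.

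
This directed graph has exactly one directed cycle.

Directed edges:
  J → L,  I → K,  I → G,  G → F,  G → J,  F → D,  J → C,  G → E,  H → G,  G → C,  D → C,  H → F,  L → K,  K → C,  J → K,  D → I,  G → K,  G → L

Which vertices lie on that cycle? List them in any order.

DFS with gray/black marking from G:
G gray
  K gray
    C gray
    C black
  K black
  F gray
    D gray
      I gray
        I→K: K black — skip
        I→G: G is gray → back edge
Back edge closes the cycle G → F → D → I → G; its vertices are {D, F, G, I}.

D, F, G, I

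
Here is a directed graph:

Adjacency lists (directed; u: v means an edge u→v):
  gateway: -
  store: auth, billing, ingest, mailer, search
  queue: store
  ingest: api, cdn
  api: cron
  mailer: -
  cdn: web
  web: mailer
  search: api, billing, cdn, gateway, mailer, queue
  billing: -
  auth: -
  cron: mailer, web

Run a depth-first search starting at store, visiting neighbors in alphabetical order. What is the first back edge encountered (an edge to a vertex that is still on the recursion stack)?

DFS from store (visiting neighbors in alphabetical order); mark gray on enter, black on exit:
store gray
  auth gray
  auth black
  billing gray
  billing black
  ingest gray
    api gray
      cron gray
        mailer gray
        mailer black
        web gray
          web→mailer: mailer black — skip
        web black
      cron black
    api black
    cdn gray
      cdn→web: web black — skip
    cdn black
  ingest black
  store→mailer: mailer black — skip
  search gray
    search→api: api black — skip
    search→billing: billing black — skip
    search→cdn: cdn black — skip
    gateway gray
    gateway black
    search→mailer: mailer black — skip
    queue gray
      queue→store: store is gray → back edge
First back edge: queue → store.

queue->store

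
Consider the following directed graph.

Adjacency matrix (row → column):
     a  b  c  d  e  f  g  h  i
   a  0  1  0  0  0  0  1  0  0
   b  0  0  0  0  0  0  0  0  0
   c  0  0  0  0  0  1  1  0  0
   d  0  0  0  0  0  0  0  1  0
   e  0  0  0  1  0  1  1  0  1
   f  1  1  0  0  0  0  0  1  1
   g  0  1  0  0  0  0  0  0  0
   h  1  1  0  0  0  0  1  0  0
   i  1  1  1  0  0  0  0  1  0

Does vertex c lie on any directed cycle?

Yes

c is on a cycle iff c can reach itself via ≥1 edge.
c → f → i → c — yes.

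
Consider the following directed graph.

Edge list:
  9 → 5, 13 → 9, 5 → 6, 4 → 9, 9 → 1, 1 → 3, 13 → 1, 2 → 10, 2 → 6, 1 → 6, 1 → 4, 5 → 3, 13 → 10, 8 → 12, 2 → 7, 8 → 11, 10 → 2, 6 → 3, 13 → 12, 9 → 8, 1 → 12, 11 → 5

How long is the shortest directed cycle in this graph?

For each vertex v, BFS finds the shortest path from v back to v.
The shortest such closed walk is 10 → 2 → 10, length 2.

2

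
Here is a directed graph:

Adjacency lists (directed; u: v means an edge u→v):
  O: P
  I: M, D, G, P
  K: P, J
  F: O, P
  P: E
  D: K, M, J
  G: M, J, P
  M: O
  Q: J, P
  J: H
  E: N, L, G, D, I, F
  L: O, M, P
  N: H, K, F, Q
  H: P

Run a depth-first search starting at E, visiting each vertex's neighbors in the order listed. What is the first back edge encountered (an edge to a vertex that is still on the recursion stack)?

P->E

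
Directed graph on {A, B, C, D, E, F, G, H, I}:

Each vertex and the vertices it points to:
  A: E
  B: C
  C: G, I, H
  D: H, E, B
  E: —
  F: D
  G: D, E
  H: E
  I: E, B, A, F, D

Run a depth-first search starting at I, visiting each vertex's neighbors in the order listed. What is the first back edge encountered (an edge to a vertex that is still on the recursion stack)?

DFS from I (visiting each vertex's neighbors in the order listed); mark gray on enter, black on exit:
I gray
  E gray
  E black
  B gray
    C gray
      G gray
        D gray
          H gray
            H→E: E black — skip
          H black
          D→E: E black — skip
          D→B: B is gray → back edge
First back edge: D → B.

D→B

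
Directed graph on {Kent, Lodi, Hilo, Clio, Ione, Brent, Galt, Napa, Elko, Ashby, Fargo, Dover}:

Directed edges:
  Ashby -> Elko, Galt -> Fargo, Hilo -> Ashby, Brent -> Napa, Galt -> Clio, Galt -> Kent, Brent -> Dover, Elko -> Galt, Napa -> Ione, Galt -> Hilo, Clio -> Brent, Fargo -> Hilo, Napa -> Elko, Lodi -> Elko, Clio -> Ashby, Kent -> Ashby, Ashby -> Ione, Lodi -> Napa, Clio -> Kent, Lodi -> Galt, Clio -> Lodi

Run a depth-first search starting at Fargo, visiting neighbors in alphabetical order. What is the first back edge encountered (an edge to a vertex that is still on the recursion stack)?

DFS from Fargo (visiting neighbors in alphabetical order); mark gray on enter, black on exit:
Fargo gray
  Hilo gray
    Ashby gray
      Elko gray
        Galt gray
          Clio gray
            Clio→Ashby: Ashby is gray → back edge
First back edge: Clio → Ashby.

Clio->Ashby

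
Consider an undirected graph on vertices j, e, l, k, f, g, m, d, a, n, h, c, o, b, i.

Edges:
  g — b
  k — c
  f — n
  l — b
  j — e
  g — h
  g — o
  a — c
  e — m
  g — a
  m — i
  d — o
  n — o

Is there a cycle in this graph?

DFS, tracking each vertex's parent; an edge to a visited non-parent vertex closes a cycle.
Start from h:
visit h (parent –)
  visit g (parent h)
    g–h: parent, skip
    visit o (parent g)
      o–g: parent, skip
      visit d (parent o)
        d–o: parent, skip
      visit n (parent o)
        visit f (parent n)
          f–n: parent, skip
        n–o: parent, skip
    visit a (parent g)
      visit c (parent a)
        c–a: parent, skip
        visit k (parent c)
          k–c: parent, skip
      a–g: parent, skip
    visit b (parent g)
      b–g: parent, skip
      visit l (parent b)
        l–b: parent, skip
visit j (parent –)
  visit e (parent j)
    visit m (parent e)
      m–e: parent, skip
      visit i (parent m)
        i–m: parent, skip
    e–j: parent, skip
No non-parent visited neighbor found — the graph is a forest.

No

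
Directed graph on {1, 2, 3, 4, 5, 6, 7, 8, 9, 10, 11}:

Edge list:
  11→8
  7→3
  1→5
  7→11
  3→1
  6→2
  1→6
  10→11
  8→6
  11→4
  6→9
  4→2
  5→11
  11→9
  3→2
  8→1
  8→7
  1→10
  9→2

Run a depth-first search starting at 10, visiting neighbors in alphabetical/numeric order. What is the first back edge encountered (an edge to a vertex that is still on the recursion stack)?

5→11

DFS from 10 (visiting neighbors in alphabetical/numeric order); mark gray on enter, black on exit:
10 gray
  11 gray
    4 gray
      2 gray
      2 black
    4 black
    8 gray
      1 gray
        5 gray
          5→11: 11 is gray → back edge
First back edge: 5 → 11.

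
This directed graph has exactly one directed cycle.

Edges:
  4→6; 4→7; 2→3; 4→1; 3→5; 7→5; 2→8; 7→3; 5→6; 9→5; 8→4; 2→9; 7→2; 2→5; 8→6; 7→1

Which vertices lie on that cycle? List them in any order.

2, 4, 7, 8

DFS with gray/black marking from 4:
4 gray
  1 gray
  1 black
  6 gray
  6 black
  7 gray
    2 gray
      5 gray
        5→6: 6 black — skip
      5 black
      8 gray
        8→4: 4 is gray → back edge
Back edge closes the cycle 4 → 7 → 2 → 8 → 4; its vertices are {2, 4, 7, 8}.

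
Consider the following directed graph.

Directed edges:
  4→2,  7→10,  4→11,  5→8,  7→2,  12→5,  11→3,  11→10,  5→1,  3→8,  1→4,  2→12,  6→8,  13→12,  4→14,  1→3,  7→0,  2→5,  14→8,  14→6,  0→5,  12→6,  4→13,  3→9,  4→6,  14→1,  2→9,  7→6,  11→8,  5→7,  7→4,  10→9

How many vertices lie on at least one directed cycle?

A vertex is on a directed cycle iff it belongs to a strongly connected component of size ≥ 2 (or has a self-loop).
The vertices on cycles are {0, 1, 2, 4, 5, 7, 12, 13, 14} — 9 in total.

9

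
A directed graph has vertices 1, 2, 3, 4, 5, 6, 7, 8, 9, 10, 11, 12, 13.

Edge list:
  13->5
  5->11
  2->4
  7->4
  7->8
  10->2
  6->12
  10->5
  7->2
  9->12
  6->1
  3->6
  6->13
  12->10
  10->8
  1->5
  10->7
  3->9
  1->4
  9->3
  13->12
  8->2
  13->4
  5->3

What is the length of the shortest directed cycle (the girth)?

2

For each vertex v, BFS finds the shortest path from v back to v.
The shortest such closed walk is 3 → 9 → 3, length 2.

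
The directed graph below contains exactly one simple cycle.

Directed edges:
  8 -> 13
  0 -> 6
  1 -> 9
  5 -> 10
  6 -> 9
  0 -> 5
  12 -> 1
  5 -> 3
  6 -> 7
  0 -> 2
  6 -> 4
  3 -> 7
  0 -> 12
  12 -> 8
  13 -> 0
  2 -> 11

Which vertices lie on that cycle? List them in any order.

DFS with gray/black marking from 0:
0 gray
  2 gray
    11 gray
    11 black
  2 black
  6 gray
    7 gray
    7 black
    4 gray
    4 black
    9 gray
    9 black
  6 black
  5 gray
    3 gray
      3→7: 7 black — skip
    3 black
    10 gray
    10 black
  5 black
  12 gray
    1 gray
      1→9: 9 black — skip
    1 black
    8 gray
      13 gray
        13→0: 0 is gray → back edge
Back edge closes the cycle 0 → 12 → 8 → 13 → 0; its vertices are {0, 8, 12, 13}.

0, 8, 12, 13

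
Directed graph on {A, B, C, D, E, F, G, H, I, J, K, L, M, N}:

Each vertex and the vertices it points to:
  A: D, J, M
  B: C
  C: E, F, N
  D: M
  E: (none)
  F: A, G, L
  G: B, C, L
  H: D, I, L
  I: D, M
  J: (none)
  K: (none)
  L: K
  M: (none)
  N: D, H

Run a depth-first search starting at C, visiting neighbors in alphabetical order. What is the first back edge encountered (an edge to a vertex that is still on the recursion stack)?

DFS from C (visiting neighbors in alphabetical order); mark gray on enter, black on exit:
C gray
  E gray
  E black
  F gray
    A gray
      D gray
        M gray
        M black
      D black
      J gray
      J black
      A→M: M black — skip
    A black
    G gray
      B gray
        B→C: C is gray → back edge
First back edge: B → C.

B→C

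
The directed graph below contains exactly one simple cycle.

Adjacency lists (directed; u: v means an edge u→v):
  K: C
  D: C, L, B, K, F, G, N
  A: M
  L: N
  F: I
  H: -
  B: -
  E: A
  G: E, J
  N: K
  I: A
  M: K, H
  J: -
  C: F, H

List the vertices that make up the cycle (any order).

A, C, F, I, K, M

DFS with gray/black marking from C:
C gray
  F gray
    I gray
      A gray
        M gray
          K gray
            K→C: C is gray → back edge
Back edge closes the cycle C → F → I → A → M → K → C; its vertices are {A, C, F, I, K, M}.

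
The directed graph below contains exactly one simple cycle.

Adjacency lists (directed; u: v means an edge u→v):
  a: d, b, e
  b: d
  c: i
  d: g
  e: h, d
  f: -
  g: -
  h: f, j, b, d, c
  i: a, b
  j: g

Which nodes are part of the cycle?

DFS with gray/black marking from e:
e gray
  h gray
    f gray
    f black
    j gray
      g gray
      g black
    j black
    b gray
      d gray
        d→g: g black — skip
      d black
    b black
    h→d: d black — skip
    c gray
      i gray
        a gray
          a→d: d black — skip
          a→b: b black — skip
          a→e: e is gray → back edge
Back edge closes the cycle e → h → c → i → a → e; its vertices are {a, c, e, h, i}.

a, c, e, h, i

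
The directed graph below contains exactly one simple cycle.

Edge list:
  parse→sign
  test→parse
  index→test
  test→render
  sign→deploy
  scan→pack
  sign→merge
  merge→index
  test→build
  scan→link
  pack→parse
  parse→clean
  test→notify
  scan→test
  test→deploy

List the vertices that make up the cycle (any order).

sign, test, index, merge, parse

DFS with gray/black marking from test:
test gray
  build gray
  build black
  render gray
  render black
  deploy gray
  deploy black
  parse gray
    sign gray
      merge gray
        index gray
          index→test: test is gray → back edge
Back edge closes the cycle test → parse → sign → merge → index → test; its vertices are {sign, test, index, merge, parse}.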